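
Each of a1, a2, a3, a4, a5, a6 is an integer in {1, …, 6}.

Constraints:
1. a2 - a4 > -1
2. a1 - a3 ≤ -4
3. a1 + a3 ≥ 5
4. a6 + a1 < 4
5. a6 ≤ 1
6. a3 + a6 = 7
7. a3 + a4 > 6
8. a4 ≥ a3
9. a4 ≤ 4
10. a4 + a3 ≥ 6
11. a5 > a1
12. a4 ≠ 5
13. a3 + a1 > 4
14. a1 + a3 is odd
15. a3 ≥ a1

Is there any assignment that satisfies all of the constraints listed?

From constraints 8 and 9: a3 ≤ a4 ≤ 4. From constraint 5: a6 ≤ 1. Hence a3 + a6 ≤ 5. But constraint 6 requires a3 + a6 = 7, and 7 > 5. Contradiction.

Unsatisfiable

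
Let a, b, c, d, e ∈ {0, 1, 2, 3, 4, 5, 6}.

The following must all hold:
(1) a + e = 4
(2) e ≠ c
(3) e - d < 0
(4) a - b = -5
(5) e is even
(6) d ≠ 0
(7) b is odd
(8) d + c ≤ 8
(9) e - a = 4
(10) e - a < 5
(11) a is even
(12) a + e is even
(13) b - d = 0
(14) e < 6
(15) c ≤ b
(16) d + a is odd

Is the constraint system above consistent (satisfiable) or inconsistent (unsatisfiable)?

Satisfiable

Take a = 0, b = 5, c = 0, d = 5, e = 4. Then constraint 1: a + e = 4; constraint 3: e - d = -1, and every other listed constraint is also met.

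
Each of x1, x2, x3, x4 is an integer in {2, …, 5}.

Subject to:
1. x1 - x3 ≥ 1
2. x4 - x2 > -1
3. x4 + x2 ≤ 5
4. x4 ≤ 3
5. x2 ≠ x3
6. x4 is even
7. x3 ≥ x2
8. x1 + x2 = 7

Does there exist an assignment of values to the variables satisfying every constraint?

Setting (x1, x2, x3, x4) = (5, 2, 3, 2) satisfies everything: constraint 1: x1 - x3 = 2; constraint 2: x4 - x2 = 0, and the others follow.

Satisfiable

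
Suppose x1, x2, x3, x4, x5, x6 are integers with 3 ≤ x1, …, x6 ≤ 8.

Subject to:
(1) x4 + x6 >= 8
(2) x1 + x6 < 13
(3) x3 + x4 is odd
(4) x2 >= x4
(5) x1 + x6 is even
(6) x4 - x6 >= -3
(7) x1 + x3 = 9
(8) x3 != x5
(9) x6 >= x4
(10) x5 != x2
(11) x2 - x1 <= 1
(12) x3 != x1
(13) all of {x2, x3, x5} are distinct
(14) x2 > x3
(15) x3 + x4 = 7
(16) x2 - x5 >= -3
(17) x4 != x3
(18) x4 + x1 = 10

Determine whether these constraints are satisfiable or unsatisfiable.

Satisfiable

Try x1 = 6, x2 = 4, x3 = 3, x4 = 4, x5 = 7, x6 = 6.
Check constraint 1: x4 + x6 = 10; constraint 2: x1 + x6 = 12. The remaining constraints are straightforward to verify.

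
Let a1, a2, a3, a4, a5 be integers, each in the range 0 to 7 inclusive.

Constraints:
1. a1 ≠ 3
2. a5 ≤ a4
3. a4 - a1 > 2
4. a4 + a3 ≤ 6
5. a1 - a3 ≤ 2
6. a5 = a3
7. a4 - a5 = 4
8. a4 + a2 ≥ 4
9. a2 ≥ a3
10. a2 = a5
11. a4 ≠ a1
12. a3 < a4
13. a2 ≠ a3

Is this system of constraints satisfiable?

Unsatisfiable

From constraints 6 and 10, a2 = a5 = a3, so a2 = a3. But constraint 13 says a2 ≠ a3. Contradiction.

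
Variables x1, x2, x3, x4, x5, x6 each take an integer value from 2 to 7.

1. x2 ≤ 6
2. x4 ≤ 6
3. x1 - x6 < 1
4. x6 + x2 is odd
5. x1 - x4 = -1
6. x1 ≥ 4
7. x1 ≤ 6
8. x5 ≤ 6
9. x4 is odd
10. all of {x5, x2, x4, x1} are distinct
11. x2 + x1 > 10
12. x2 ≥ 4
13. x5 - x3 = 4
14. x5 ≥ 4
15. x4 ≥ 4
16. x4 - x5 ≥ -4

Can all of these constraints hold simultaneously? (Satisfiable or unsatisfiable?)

Unsatisfiable

Constraints 1, 2, 6, 7, 8, 12, 14, and 15 confine each of x5, x2, x4, x1 to the 3 values {4, …, 6}.
Constraint 10 requires all 4 of them to be distinct, but only 3 values are available — impossible by the pigeonhole principle.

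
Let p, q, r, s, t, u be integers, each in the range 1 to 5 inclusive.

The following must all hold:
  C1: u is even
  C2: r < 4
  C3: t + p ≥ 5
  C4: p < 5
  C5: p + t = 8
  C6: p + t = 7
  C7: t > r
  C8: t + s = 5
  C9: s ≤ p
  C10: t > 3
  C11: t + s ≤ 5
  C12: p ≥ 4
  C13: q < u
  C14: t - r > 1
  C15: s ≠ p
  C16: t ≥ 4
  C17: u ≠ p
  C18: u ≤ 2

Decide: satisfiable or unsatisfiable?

Unsatisfiable

From constraint 12: p ≥ 4. From constraint 16: t ≥ 4. Hence p + t ≥ 8. But constraint 6 requires p + t = 7, and 7 < 8. Contradiction.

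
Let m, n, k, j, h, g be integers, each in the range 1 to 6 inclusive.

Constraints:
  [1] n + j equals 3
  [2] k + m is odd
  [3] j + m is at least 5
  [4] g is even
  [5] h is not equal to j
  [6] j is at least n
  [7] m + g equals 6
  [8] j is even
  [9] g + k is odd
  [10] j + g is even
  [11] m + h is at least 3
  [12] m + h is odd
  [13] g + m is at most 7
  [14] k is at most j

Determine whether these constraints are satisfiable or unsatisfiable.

Satisfiable

One satisfying assignment is m = 4, n = 1, k = 1, j = 2, h = 1, g = 2.
For the less obvious constraints — constraint 1: n + j = 3; constraint 3: j + m = 6; constraint 7: m + g = 6 — and the others hold by inspection.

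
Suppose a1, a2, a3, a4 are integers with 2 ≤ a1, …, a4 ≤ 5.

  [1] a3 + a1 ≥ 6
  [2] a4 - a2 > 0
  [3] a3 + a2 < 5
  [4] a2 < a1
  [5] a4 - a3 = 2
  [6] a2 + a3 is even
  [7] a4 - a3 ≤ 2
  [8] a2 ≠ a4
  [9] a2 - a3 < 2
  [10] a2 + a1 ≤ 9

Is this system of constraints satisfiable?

One satisfying assignment is a1 = 4, a2 = 2, a3 = 2, a4 = 4.
For the less obvious constraints — constraint 1: a3 + a1 = 6; constraint 2: a4 - a2 = 2; constraint 3: a3 + a2 = 4 — and the others hold by inspection.

Satisfiable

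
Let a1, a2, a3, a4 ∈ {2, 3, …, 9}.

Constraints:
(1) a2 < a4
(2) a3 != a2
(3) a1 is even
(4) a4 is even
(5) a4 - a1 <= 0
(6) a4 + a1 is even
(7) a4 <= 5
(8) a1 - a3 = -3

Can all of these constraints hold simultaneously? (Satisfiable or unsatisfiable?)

Satisfiable

Take a1 = 6, a2 = 2, a3 = 9, a4 = 4. Then constraint 3: a1 = 6 is even; constraint 5: a4 - a1 = -2; constraint 8: a1 - a3 = -3, and every other listed constraint is also met.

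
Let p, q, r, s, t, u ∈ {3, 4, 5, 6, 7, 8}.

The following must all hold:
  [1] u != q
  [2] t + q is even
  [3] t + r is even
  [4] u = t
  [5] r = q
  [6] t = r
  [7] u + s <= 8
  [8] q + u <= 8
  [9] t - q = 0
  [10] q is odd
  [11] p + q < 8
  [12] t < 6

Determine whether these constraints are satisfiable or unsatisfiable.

From constraints 4, 5, and 6, u = t = r = q, so u = q. But constraint 1 says u ≠ q. Contradiction.

Unsatisfiable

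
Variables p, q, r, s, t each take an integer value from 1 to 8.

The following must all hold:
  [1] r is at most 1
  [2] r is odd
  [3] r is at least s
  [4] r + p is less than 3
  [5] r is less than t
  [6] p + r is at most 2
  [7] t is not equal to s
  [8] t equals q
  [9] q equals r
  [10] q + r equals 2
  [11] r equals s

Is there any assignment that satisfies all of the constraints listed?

Unsatisfiable

From constraints 8, 9, and 11, t = q = r = s, so t = s. But constraint 7 says t ≠ s. Contradiction.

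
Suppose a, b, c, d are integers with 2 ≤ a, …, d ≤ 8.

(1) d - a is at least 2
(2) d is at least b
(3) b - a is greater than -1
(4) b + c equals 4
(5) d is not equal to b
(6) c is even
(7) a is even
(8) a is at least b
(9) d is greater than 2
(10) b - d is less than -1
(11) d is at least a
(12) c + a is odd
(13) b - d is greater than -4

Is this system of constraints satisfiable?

Unsatisfiable

Constraint 6 makes c even and constraint 7 makes a even, so c + a must be even. Constraint 12 says c + a is odd — contradiction.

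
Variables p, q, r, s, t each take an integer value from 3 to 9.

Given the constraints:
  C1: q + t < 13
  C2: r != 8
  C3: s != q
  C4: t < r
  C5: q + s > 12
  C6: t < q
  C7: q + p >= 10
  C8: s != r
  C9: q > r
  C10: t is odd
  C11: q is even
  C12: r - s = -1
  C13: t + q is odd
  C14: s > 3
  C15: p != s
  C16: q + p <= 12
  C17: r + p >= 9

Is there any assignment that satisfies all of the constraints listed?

Satisfiable

Try p = 4, q = 8, r = 6, s = 7, t = 3.
Check constraint 1: q + t = 11; constraint 5: q + s = 15; constraint 7: q + p = 12. The remaining constraints are straightforward to verify.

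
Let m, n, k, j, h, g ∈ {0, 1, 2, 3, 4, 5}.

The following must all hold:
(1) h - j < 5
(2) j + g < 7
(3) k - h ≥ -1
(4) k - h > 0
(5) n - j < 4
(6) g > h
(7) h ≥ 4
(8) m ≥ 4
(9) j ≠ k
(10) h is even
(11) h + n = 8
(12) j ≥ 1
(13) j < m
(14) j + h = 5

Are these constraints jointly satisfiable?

Satisfiable

One satisfying assignment is m = 4, n = 4, k = 5, j = 1, h = 4, g = 5.
For the less obvious constraints — constraint 1: h - j = 3; constraint 2: j + g = 6; constraint 3: k - h = 1 — and the others hold by inspection.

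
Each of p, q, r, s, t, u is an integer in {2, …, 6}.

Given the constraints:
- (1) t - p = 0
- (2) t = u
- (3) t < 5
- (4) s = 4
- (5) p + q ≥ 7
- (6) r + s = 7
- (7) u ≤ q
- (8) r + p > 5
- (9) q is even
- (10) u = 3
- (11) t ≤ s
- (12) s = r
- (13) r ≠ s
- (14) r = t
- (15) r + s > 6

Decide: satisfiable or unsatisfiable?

Unsatisfiable

Constraint 4 fixes s = 4 and constraint 10 fixes u = 3. Constraints 2, 12, and 14 give s = r = t = u, so s = u. But 4 ≠ 3 — contradiction.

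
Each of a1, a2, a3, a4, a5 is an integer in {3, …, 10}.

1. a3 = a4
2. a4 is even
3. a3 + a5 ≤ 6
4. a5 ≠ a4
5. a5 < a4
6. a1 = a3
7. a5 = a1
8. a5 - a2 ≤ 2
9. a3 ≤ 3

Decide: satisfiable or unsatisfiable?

From constraints 1, 6, and 7, a5 = a1 = a3 = a4, so a5 = a4. But constraint 4 says a5 ≠ a4. Contradiction.

Unsatisfiable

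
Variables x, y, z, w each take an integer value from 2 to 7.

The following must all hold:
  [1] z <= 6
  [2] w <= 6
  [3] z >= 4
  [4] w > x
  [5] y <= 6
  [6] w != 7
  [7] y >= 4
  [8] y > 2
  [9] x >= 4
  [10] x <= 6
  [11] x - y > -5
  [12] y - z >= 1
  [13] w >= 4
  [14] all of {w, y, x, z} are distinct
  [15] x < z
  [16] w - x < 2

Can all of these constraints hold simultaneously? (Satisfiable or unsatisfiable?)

Unsatisfiable

Constraints 1, 2, 3, 5, 7, 9, 10, and 13 confine each of w, y, x, z to the 3 values {4, …, 6}.
Constraint 14 requires all 4 of them to be distinct, but only 3 values are available — impossible by the pigeonhole principle.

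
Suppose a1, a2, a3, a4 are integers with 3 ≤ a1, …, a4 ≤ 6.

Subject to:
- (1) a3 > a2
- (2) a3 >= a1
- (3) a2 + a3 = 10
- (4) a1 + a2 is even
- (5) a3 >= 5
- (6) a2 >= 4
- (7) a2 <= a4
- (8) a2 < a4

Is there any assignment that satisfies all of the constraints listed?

Satisfiable

Take a1 = 6, a2 = 4, a3 = 6, a4 = 6. Then constraint 3: a2 + a3 = 10; constraint 4: a1 + a2 = 10 is even, and every other listed constraint is also met.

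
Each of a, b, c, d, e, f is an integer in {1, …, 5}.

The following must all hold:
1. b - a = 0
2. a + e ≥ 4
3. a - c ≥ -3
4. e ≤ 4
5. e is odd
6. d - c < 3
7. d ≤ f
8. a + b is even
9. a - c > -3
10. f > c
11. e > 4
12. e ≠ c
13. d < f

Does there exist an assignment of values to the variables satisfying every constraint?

Unsatisfiable

From constraint 11: e ≥ 5. From constraint 4: e ≤ 4. But 4 < 5, so no value of e works.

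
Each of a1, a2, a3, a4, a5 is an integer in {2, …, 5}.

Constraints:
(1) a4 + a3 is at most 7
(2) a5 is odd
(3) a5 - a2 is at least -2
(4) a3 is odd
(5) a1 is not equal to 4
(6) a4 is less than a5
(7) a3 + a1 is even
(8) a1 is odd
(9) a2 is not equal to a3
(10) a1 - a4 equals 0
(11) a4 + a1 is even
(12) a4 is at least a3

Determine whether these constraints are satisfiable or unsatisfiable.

Satisfiable

Setting (a1, a2, a3, a4, a5) = (3, 5, 3, 3, 5) satisfies everything: constraint 1: a4 + a3 = 6; constraint 3: a5 - a2 = 0, and the others follow.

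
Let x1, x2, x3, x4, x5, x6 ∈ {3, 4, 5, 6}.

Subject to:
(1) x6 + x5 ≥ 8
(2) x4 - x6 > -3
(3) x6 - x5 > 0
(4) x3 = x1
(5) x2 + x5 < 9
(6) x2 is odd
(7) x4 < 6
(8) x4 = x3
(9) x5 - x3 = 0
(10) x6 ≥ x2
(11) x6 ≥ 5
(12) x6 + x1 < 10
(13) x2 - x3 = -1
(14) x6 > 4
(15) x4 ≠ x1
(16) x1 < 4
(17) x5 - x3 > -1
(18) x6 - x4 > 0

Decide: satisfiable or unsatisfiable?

Unsatisfiable

From constraints 4 and 8, x4 = x3 = x1, so x4 = x1. But constraint 15 says x4 ≠ x1. Contradiction.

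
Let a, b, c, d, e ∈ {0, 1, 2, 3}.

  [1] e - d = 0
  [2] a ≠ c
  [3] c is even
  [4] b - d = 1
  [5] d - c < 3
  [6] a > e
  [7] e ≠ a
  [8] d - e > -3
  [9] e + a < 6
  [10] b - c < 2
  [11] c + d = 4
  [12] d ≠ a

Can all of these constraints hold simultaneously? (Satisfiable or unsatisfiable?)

Satisfiable

Setting (a, b, c, d, e) = (3, 3, 2, 2, 2) satisfies everything: constraint 1: e - d = 0; constraint 4: b - d = 1, and the others follow.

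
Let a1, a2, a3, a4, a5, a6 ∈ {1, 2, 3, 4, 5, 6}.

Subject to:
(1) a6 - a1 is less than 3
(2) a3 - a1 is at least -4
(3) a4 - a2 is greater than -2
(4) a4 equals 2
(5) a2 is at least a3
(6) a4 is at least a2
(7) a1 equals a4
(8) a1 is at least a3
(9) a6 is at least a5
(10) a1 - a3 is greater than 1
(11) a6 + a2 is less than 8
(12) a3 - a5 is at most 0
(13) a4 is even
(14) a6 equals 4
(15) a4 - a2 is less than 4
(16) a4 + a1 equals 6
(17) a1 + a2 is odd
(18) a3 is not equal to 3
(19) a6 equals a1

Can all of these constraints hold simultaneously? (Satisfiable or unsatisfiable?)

Unsatisfiable

Constraint 14 fixes a6 = 4 and constraint 4 fixes a4 = 2. Constraints 7 and 19 give a6 = a1 = a4, so a6 = a4. But 4 ≠ 2 — contradiction.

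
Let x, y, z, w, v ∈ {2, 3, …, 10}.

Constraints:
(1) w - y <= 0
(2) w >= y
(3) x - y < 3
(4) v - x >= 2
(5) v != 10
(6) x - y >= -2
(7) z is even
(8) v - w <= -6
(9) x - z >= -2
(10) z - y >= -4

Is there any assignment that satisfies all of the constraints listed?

Unsatisfiable

Constraints 1, 4, 8, 9, and 10 give w − v ≥ 6, v − x ≥ 2, x − z ≥ -2, z − y ≥ -4, y − w ≥ 0.
Adding all 5 inequalities: the left sides telescope to 0, and the right sides sum to 6 + 2 + (-2) + (-4) + 0 = 2. So 0 ≥ 2, which is false.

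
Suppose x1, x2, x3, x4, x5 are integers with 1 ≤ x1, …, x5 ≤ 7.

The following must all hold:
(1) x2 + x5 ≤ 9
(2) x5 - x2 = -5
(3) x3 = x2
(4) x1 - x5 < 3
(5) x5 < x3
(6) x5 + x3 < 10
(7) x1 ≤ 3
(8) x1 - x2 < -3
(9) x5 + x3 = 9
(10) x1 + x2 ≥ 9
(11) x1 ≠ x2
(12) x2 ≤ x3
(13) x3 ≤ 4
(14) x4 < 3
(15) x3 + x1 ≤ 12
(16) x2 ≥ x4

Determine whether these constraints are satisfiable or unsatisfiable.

Unsatisfiable

From constraint 7: x1 ≤ 3. From constraints 12 and 13: x2 ≤ x3 ≤ 4. Hence x1 + x2 ≤ 7. But constraint 10 requires x1 + x2 ≥ 9, and 9 > 7. Contradiction.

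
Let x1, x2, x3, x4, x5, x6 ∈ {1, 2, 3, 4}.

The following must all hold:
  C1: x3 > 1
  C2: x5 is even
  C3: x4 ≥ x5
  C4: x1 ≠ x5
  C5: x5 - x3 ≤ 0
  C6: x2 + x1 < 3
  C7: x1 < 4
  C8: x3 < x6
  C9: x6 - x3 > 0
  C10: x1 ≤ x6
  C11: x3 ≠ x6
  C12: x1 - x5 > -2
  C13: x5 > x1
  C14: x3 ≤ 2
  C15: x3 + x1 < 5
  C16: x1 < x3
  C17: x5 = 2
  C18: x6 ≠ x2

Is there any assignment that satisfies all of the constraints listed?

One satisfying assignment is x1 = 1, x2 = 1, x3 = 2, x4 = 2, x5 = 2, x6 = 3.
For the less obvious constraints — constraint 5: x5 - x3 = 0; constraint 6: x2 + x1 = 2; constraint 9: x6 - x3 = 1 — and the others hold by inspection.

Satisfiable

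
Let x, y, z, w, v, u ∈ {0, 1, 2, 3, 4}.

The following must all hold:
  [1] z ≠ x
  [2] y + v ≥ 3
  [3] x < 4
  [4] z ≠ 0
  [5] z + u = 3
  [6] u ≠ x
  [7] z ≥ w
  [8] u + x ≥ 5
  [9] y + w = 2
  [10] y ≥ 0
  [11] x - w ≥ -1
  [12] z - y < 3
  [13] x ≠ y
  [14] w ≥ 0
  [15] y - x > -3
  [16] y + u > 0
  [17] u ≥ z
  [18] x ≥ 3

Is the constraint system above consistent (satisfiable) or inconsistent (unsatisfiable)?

Satisfiable

The assignment x = 3, y = 1, z = 1, w = 1, v = 2, u = 2 works:
  constraint 2 holds since y + v = 3.
  constraint 5 holds since z + u = 3.
The rest check out directly.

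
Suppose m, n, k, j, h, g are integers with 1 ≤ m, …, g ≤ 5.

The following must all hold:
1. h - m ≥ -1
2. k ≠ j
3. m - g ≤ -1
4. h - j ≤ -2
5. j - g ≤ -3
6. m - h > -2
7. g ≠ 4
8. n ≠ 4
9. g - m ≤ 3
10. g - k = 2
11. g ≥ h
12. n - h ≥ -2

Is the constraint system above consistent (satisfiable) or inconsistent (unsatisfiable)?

Constraints 1, 4, 5, and 9 give h − m ≥ -1, m − g ≥ -3, g − j ≥ 3, j − h ≥ 2.
Adding all 4 inequalities: the left sides telescope to 0, and the right sides sum to (-1) + (-3) + 3 + 2 = 1. So 0 ≥ 1, which is false.

Unsatisfiable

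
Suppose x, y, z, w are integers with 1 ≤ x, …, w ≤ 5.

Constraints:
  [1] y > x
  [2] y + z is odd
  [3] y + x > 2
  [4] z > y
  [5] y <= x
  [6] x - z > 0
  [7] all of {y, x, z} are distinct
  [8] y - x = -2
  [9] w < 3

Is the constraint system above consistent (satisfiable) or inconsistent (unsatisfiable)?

Unsatisfiable

Constraints 1, 4, and 6 give y < z, z < x, x < y. Chaining: y < z < x < y, which forces y < y — impossible.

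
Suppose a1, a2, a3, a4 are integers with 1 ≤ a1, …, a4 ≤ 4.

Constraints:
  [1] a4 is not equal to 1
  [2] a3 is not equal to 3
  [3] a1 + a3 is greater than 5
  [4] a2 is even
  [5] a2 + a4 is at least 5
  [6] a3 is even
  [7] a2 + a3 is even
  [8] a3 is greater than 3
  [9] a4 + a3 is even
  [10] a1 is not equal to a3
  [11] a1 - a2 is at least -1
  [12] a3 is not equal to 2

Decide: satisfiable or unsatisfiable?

Satisfiable

The assignment a1 = 3, a2 = 2, a3 = 4, a4 = 4 works:
  constraint 3 holds since a1 + a3 = 7.
  constraint 5 holds since a2 + a4 = 6.
  constraint 11 holds since a1 - a2 = 1.
The rest check out directly.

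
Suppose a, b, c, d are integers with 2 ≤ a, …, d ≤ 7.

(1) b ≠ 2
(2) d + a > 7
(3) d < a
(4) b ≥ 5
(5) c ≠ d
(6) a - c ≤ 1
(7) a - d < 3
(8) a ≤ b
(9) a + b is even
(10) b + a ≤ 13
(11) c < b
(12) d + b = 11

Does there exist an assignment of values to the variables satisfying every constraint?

Take a = 5, b = 7, c = 5, d = 4. Then constraint 2: d + a = 9; constraint 6: a - c = 0, and every other listed constraint is also met.

Satisfiable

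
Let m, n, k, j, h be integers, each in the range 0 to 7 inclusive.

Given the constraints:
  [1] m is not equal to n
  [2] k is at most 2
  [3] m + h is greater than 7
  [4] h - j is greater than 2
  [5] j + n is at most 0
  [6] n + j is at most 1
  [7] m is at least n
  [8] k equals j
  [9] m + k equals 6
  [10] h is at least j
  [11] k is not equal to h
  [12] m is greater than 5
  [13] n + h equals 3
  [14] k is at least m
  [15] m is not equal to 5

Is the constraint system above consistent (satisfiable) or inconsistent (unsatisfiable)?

From constraint 12: m ≥ 6. From constraints 2 and 14: m ≤ k and k ≤ 2, so m ≤ 2. But 2 < 6, so no value of m works.

Unsatisfiable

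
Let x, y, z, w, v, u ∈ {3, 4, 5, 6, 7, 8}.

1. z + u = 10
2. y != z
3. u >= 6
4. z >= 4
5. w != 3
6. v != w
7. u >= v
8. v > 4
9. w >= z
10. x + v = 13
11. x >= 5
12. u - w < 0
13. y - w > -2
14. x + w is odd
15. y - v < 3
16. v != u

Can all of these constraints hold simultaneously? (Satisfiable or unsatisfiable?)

Try x = 8, y = 6, z = 4, w = 7, v = 5, u = 6.
Check constraint 1: z + u = 10; constraint 10: x + v = 13; constraint 12: u - w = -1. The remaining constraints are straightforward to verify.

Satisfiable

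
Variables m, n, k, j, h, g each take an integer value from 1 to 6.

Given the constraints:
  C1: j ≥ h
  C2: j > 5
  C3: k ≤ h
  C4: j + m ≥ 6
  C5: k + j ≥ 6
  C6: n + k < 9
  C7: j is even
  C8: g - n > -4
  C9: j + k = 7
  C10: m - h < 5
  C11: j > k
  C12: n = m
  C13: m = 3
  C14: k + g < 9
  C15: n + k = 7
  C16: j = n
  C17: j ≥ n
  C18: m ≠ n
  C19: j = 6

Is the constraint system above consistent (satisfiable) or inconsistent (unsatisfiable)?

Constraint 19 fixes j = 6 and constraint 13 fixes m = 3. Constraints 12 and 16 give j = n = m, so j = m. But 6 ≠ 3 — contradiction.

Unsatisfiable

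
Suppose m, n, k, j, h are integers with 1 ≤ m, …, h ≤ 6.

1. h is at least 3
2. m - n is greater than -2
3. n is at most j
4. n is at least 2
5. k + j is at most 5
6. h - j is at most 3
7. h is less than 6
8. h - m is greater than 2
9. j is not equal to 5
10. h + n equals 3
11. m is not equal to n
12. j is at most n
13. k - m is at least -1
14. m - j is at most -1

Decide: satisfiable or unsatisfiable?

Unsatisfiable

From constraint 1: h ≥ 3. From constraint 4: n ≥ 2. Hence h + n ≥ 5. But constraint 10 requires h + n = 3, and 3 < 5. Contradiction.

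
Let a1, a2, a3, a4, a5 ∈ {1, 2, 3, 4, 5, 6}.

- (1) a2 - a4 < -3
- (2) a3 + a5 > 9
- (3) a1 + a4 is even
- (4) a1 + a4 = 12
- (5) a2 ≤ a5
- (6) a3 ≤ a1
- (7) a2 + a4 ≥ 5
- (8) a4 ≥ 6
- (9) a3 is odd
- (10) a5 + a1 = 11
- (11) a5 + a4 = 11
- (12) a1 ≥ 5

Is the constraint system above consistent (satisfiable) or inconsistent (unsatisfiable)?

The assignment a1 = 6, a2 = 1, a3 = 5, a4 = 6, a5 = 5 works:
  constraint 1 holds since a2 - a4 = -5.
  constraint 2 holds since a3 + a5 = 10.
The rest check out directly.

Satisfiable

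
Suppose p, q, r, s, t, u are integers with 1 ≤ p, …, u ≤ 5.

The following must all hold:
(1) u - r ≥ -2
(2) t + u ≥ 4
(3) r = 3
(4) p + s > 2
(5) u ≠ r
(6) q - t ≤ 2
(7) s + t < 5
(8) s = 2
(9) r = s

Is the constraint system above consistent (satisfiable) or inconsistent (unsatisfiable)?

Constraint 3 fixes r = 3 and constraint 8 fixes s = 2, but constraint 9 requires r = s. Since 3 ≠ 2, contradiction.

Unsatisfiable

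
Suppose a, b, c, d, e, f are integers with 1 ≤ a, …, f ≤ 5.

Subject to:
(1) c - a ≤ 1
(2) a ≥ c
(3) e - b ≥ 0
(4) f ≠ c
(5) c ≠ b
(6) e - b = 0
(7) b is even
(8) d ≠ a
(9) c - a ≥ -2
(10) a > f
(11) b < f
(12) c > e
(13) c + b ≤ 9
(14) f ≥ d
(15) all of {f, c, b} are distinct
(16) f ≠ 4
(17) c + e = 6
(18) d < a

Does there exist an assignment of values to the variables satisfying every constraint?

The assignment a = 5, b = 2, c = 4, d = 1, e = 2, f = 3 works:
  constraint 1 holds since c - a = -1.
  constraint 3 holds since e - b = 0.
  constraint 6 holds since e - b = 0.
The rest check out directly.

Satisfiable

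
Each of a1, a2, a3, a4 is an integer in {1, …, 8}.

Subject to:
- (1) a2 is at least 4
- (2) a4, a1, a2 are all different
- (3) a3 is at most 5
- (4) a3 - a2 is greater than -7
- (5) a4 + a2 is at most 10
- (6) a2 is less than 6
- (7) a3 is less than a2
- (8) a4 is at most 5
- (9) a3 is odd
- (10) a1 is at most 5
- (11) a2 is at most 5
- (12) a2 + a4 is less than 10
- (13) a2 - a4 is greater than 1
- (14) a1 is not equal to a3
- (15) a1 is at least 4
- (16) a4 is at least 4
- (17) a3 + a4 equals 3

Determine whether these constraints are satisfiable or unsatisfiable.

Constraints 1, 8, 10, 11, 15, and 16 confine each of a4, a1, a2 to the 2 values {4, 5}.
Constraint 2 requires all 3 of them to be distinct, but only 2 values are available — impossible by the pigeonhole principle.

Unsatisfiable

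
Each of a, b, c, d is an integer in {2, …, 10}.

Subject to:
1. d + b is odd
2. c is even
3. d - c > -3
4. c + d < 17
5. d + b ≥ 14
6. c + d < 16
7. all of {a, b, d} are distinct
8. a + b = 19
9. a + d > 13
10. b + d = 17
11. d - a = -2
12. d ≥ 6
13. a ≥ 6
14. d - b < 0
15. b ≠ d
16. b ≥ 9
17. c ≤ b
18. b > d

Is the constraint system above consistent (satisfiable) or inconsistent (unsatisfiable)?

Satisfiable

Take a = 9, b = 10, c = 8, d = 7. Then constraint 3: d - c = -1; constraint 4: c + d = 15; constraint 5: d + b = 17, and every other listed constraint is also met.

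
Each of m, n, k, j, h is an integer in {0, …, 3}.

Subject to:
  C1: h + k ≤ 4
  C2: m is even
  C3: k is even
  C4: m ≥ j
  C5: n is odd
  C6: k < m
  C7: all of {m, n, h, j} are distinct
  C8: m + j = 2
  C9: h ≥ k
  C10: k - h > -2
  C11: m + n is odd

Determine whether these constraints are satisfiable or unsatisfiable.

Take m = 2, n = 3, k = 0, j = 0, h = 1. Then constraint 1: h + k = 1; constraint 8: m + j = 2, and every other listed constraint is also met.

Satisfiable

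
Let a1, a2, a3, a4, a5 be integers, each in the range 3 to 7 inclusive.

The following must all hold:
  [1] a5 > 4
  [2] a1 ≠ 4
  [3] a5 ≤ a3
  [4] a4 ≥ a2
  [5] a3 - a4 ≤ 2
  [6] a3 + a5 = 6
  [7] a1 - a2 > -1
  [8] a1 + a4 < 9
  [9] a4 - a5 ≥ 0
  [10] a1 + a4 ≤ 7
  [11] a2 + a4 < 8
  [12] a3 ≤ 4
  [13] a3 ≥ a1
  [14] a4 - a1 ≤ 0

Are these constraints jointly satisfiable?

From constraint 1: a5 ≥ 5. From constraints 3 and 12: a5 ≤ a3 and a3 ≤ 4, so a5 ≤ 4. But 4 < 5, so no value of a5 works.

Unsatisfiable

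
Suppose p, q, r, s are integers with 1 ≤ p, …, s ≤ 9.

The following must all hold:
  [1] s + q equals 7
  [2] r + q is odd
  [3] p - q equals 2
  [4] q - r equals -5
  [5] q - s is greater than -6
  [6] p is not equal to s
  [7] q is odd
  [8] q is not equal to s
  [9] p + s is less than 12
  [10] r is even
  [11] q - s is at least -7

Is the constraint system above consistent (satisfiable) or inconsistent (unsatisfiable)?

Setting (p, q, r, s) = (3, 1, 6, 6) satisfies everything: constraint 1: s + q = 7; constraint 3: p - q = 2; constraint 4: q - r = -5, and the others follow.

Satisfiable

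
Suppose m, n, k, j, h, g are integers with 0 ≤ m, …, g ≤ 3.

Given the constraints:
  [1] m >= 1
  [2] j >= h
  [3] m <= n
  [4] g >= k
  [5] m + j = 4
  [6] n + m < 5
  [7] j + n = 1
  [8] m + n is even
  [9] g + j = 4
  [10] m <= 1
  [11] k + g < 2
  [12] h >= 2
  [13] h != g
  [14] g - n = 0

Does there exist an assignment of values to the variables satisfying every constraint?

Unsatisfiable

From constraints 2 and 12: j ≥ h ≥ 2. From constraints 1 and 3: n ≥ m ≥ 1. Hence j + n ≥ 3. But constraint 7 requires j + n = 1, and 1 < 3. Contradiction.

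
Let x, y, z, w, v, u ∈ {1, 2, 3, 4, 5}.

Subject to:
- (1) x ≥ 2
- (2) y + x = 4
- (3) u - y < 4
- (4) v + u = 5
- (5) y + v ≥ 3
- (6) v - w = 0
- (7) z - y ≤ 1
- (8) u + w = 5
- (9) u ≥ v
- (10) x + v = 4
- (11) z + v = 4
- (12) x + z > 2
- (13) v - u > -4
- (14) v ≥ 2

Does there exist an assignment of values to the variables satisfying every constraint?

Satisfiable

Try x = 2, y = 2, z = 2, w = 2, v = 2, u = 3.
Check constraint 2: y + x = 4; constraint 3: u - y = 1; constraint 4: v + u = 5. The remaining constraints are straightforward to verify.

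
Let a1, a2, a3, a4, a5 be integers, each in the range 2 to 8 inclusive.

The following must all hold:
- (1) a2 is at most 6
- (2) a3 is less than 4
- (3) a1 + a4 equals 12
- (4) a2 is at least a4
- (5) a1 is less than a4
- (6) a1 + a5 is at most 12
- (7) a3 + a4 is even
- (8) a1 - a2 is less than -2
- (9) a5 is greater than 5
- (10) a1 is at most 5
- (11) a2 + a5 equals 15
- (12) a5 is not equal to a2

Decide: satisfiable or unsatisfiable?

Unsatisfiable

From constraint 10: a1 ≤ 5. From constraints 1 and 4: a4 ≤ a2 ≤ 6. Hence a1 + a4 ≤ 11. But constraint 3 requires a1 + a4 = 12, and 12 > 11. Contradiction.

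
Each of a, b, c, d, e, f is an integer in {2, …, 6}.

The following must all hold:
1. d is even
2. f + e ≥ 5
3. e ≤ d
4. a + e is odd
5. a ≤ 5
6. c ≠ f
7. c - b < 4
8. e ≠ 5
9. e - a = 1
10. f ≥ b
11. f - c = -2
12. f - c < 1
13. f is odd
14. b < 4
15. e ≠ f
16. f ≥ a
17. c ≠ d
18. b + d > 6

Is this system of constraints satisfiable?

One satisfying assignment is a = 3, b = 3, c = 5, d = 4, e = 4, f = 3.
For the less obvious constraints — constraint 2: f + e = 7; constraint 7: c - b = 2 — and the others hold by inspection.

Satisfiable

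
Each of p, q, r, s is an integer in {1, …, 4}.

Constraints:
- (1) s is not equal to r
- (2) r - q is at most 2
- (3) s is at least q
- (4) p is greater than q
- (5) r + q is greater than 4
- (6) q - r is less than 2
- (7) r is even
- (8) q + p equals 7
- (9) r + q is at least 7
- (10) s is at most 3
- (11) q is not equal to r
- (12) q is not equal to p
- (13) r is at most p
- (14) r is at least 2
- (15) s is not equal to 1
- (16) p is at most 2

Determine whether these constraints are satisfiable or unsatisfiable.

Unsatisfiable

From constraints 13 and 16: r ≤ p ≤ 2. From constraints 3 and 10: q ≤ s ≤ 3. Hence r + q ≤ 5. But constraint 9 requires r + q ≥ 7, and 7 > 5. Contradiction.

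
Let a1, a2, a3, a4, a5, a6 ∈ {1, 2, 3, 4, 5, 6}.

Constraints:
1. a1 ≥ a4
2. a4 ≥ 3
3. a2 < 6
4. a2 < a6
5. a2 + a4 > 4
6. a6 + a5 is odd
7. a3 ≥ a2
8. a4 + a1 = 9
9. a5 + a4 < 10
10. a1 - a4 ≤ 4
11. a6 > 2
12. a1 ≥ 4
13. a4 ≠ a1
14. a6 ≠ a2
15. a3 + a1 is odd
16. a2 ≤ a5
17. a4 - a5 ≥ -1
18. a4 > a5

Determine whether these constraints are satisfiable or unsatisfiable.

Try a1 = 5, a2 = 2, a3 = 4, a4 = 4, a5 = 3, a6 = 4.
Check constraint 5: a2 + a4 = 6; constraint 8: a4 + a1 = 9; constraint 9: a5 + a4 = 7. The remaining constraints are straightforward to verify.

Satisfiable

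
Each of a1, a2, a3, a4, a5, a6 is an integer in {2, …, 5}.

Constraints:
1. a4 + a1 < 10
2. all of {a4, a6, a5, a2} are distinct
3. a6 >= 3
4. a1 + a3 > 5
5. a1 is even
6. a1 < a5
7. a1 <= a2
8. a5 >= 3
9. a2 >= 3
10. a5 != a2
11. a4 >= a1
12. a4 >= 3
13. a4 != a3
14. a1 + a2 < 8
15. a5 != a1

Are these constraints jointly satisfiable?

Unsatisfiable

Constraints 3, 8, 9, and 12 confine each of a4, a6, a5, a2 to the 3 values {3, …, 5} (the domain already gives each ≤ 5).
Constraint 2 requires all 4 of them to be distinct, but only 3 values are available — impossible by the pigeonhole principle.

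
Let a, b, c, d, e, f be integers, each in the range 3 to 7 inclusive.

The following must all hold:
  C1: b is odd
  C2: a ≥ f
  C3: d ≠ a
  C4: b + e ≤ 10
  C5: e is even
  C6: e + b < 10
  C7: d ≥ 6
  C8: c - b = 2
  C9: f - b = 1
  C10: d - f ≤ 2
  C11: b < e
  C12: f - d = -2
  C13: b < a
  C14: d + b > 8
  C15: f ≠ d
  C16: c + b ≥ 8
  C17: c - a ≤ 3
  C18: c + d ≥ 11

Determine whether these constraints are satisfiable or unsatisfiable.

Satisfiable

Try a = 5, b = 3, c = 5, d = 6, e = 4, f = 4.
Check constraint 4: b + e = 7; constraint 6: e + b = 7. The remaining constraints are straightforward to verify.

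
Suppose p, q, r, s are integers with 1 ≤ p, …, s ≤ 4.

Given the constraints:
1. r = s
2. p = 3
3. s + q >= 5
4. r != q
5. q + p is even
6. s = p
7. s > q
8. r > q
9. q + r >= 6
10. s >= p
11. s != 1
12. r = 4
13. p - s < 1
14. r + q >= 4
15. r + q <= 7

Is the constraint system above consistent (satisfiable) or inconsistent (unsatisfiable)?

Unsatisfiable

Constraint 12 fixes r = 4 and constraint 2 fixes p = 3. Constraints 1 and 6 give r = s = p, so r = p. But 4 ≠ 3 — contradiction.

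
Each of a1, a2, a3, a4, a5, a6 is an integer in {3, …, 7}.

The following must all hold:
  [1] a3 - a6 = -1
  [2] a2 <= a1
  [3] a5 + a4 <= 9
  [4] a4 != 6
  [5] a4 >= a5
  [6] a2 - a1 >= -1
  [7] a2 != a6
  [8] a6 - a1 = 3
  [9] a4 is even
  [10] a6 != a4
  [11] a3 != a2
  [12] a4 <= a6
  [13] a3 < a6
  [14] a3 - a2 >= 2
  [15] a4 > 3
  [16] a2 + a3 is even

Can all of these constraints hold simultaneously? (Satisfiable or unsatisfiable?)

Satisfiable

Take a1 = 3, a2 = 3, a3 = 5, a4 = 4, a5 = 4, a6 = 6. Then constraint 1: a3 - a6 = -1; constraint 3: a5 + a4 = 8, and every other listed constraint is also met.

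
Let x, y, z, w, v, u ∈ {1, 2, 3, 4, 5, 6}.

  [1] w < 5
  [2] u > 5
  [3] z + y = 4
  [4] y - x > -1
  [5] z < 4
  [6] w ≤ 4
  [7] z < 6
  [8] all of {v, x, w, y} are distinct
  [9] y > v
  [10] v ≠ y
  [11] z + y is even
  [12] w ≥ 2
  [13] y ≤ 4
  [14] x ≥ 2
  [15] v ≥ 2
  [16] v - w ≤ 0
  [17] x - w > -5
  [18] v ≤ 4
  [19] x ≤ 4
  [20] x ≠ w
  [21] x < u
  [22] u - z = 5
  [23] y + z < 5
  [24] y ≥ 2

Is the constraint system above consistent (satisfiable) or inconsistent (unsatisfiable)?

Constraints 6, 12, 13, 14, 15, 18, 19, and 24 confine each of v, x, w, y to the 3 values {2, …, 4}.
Constraint 8 requires all 4 of them to be distinct, but only 3 values are available — impossible by the pigeonhole principle.

Unsatisfiable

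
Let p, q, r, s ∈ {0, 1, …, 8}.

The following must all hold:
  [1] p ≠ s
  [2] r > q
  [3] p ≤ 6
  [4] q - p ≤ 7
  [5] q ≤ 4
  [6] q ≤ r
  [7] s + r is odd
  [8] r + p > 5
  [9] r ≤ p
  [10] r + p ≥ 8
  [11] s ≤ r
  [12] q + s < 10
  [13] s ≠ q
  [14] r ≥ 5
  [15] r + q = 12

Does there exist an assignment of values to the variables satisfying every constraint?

Unsatisfiable

From constraints 3 and 9: r ≤ p ≤ 6. From constraint 5: q ≤ 4. Hence r + q ≤ 10. But constraint 15 requires r + q = 12, and 12 > 10. Contradiction.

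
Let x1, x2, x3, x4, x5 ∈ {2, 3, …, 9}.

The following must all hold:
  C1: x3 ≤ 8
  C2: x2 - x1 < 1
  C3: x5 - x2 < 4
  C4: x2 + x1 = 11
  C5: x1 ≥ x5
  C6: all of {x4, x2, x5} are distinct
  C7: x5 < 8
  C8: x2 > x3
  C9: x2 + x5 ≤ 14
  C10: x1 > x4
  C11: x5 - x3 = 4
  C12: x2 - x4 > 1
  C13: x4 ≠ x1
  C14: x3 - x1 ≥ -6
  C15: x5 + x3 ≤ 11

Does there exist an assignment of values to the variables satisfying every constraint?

Satisfiable

Take x1 = 6, x2 = 5, x3 = 2, x4 = 2, x5 = 6. Then constraint 2: x2 - x1 = -1; constraint 3: x5 - x2 = 1; constraint 4: x2 + x1 = 11, and every other listed constraint is also met.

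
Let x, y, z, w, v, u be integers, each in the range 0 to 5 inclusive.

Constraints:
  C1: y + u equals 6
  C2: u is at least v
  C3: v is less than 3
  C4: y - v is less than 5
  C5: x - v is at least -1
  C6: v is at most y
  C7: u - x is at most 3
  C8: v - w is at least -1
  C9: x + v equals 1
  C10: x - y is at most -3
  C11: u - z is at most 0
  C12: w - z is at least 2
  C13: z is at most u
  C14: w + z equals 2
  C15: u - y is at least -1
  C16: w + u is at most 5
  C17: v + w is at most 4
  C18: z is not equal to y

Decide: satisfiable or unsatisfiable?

Constraints 5, 8, 10, 11, 12, and 15 give w − z ≥ 2, z − u ≥ 0, u − y ≥ -1, y − x ≥ 3, x − v ≥ -1, v − w ≥ -1.
Adding all 6 inequalities: the left sides telescope to 0, and the right sides sum to 2 + 0 + (-1) + 3 + (-1) + (-1) = 2. So 0 ≥ 2, which is false.

Unsatisfiable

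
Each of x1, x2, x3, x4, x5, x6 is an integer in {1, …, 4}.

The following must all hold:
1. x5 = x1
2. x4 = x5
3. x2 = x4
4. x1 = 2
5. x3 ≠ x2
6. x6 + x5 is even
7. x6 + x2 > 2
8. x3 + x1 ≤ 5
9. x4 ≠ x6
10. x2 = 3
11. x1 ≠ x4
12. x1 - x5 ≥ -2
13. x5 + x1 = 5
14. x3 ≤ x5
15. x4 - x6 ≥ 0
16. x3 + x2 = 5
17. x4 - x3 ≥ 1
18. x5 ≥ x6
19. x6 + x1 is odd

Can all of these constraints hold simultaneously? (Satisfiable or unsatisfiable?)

Unsatisfiable

Constraint 10 fixes x2 = 3 and constraint 4 fixes x1 = 2. Constraints 1, 2, and 3 give x2 = x4 = x5 = x1, so x2 = x1. But 3 ≠ 2 — contradiction.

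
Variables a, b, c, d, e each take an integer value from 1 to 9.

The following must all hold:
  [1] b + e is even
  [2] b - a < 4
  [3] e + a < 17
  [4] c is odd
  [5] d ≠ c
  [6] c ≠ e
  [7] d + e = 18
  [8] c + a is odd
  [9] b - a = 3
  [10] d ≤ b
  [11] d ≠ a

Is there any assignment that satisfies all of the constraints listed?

Satisfiable

The assignment a = 6, b = 9, c = 3, d = 9, e = 9 works:
  constraint 2 holds since b - a = 3.
  constraint 3 holds since e + a = 15.
  constraint 7 holds since d + e = 18.
The rest check out directly.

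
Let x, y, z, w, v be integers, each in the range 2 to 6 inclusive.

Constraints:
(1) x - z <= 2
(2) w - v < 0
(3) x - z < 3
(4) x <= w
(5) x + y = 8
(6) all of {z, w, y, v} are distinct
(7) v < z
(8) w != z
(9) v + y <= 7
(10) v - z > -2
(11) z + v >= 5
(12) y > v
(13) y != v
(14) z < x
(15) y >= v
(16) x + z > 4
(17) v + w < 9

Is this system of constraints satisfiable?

Unsatisfiable

Constraints 2, 4, 7, and 14 give v < z, z < x, x ≤ w, w < v. Chaining: v < z < x ≤ w < v, which forces v < v — impossible.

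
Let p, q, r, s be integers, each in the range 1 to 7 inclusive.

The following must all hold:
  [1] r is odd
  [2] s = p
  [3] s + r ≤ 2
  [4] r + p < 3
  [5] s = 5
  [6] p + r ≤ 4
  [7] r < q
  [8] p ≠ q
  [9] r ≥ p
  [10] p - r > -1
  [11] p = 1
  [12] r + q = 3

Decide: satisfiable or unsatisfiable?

Unsatisfiable

Constraint 5 fixes s = 5 and constraint 11 fixes p = 1, but constraint 2 requires s = p. Since 5 ≠ 1, contradiction.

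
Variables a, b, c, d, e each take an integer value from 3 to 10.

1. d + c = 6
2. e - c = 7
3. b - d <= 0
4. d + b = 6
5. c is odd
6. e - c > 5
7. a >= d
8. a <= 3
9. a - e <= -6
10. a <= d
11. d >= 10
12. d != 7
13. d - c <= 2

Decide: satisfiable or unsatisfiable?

From constraint 11: d ≥ 10. From constraints 7 and 8: d ≤ a and a ≤ 3, so d ≤ 3. But 3 < 10, so no value of d works.

Unsatisfiable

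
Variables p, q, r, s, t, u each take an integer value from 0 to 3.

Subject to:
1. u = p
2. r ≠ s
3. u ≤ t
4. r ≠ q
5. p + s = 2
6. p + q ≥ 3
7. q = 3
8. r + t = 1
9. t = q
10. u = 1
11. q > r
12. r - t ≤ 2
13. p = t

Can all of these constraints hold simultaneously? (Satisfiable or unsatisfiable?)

Constraint 10 fixes u = 1 and constraint 7 fixes q = 3. Constraints 1, 9, and 13 give u = p = t = q, so u = q. But 1 ≠ 3 — contradiction.

Unsatisfiable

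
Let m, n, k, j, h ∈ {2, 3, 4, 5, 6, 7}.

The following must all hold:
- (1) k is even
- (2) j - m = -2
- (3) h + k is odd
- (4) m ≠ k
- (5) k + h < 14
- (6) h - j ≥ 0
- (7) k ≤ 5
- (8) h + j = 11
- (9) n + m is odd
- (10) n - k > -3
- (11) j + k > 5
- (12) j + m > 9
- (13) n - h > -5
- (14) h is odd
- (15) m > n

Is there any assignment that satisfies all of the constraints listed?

Satisfiable

Try m = 6, n = 3, k = 4, j = 4, h = 7.
Check constraint 2: j - m = -2; constraint 5: k + h = 11; constraint 6: h - j = 3. The remaining constraints are straightforward to verify.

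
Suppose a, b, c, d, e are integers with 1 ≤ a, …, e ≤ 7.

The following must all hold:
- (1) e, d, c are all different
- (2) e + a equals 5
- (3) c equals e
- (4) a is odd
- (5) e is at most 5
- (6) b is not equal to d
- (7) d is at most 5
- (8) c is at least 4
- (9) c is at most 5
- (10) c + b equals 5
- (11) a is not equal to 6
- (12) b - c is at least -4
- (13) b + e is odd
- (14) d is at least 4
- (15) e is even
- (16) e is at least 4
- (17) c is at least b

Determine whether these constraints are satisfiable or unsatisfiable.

Unsatisfiable

Constraints 5, 7, 8, 9, 14, and 16 confine each of e, d, c to the 2 values {4, 5}.
Constraint 1 requires all 3 of them to be distinct, but only 2 values are available — impossible by the pigeonhole principle.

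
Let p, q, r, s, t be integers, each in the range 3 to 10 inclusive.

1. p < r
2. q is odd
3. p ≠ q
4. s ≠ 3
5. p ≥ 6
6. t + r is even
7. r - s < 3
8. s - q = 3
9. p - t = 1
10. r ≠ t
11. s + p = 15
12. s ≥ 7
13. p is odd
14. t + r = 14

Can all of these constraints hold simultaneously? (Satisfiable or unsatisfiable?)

Try p = 7, q = 5, r = 8, s = 8, t = 6.
Check constraint 7: r - s = 0; constraint 8: s - q = 3; constraint 9: p - t = 1. The remaining constraints are straightforward to verify.

Satisfiable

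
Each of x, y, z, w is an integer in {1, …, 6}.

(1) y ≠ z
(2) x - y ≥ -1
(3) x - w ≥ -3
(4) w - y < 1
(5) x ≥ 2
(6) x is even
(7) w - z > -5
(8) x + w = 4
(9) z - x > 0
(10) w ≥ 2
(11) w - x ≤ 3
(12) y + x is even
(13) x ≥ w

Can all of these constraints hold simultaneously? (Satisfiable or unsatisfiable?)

Satisfiable

Take x = 2, y = 2, z = 4, w = 2. Then constraint 2: x - y = 0; constraint 3: x - w = 0; constraint 4: w - y = 0, and every other listed constraint is also met.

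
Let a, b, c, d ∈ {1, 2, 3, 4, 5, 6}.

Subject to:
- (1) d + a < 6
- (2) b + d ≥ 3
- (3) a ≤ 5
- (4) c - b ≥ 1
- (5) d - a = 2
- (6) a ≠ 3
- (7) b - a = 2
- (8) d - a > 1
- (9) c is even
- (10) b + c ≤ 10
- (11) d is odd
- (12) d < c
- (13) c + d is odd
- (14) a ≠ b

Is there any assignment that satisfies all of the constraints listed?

Satisfiable

Try a = 1, b = 3, c = 4, d = 3.
Check constraint 1: d + a = 4; constraint 2: b + d = 6. The remaining constraints are straightforward to verify.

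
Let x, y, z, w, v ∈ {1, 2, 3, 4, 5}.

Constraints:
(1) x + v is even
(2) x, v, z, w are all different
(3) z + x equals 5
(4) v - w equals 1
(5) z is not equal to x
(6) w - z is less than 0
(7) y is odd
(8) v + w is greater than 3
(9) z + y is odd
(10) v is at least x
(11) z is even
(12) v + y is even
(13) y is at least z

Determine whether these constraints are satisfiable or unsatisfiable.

Satisfiable

Setting (x, y, z, w, v) = (1, 5, 4, 2, 3) satisfies everything: constraint 3: z + x = 5; constraint 4: v - w = 1; constraint 6: w - z = -2, and the others follow.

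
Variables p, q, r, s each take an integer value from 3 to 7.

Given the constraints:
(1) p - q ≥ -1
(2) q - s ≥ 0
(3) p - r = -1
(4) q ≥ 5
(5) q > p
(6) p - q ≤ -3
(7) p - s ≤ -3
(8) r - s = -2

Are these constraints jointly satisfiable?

Unsatisfiable

Constraints 1, 2, and 7 give s − p ≥ 3, p − q ≥ -1, q − s ≥ 0.
Adding all 3 inequalities: the left sides telescope to 0, and the right sides sum to 3 + (-1) + 0 = 2. So 0 ≥ 2, which is false.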